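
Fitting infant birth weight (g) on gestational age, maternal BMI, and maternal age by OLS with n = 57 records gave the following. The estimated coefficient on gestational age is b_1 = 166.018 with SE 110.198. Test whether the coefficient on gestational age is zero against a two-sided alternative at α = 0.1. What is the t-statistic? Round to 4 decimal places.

H₀: β₁ = 0 vs H₁: β₁ ≠ 0.
t = (b_1 − β₁⁰)/SE = 166.018 / 110.198 = 1.5065.
df = n − k − 1 = 57 − 3 − 1 = 53.
Two-sided p ≈ 0.1379, which is ≥ 0.1, so fail to reject H₀.
The data do not give significant evidence of an association between gestational age and infant birth weight, after adjusting for the other predictors.

t = 1.5065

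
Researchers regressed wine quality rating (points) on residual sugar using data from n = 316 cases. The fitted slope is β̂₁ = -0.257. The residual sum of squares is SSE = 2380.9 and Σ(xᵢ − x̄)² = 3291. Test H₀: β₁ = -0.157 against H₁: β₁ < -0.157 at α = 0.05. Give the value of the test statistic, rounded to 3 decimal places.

t = -2.083

MSE = SSE/(n − 2) = 2380.9/314 = 7.58248.
SE(β̂₁) = √(MSE/Sₓₓ) = √(7.58248/3291) = 0.0480001.
t = (-0.257 − (-0.157)) / 0.0480001 = -2.083.
df = n − 2 = 314.
One-sided p ≈ 0.0190, which is < 0.05, so reject H₀.
There is evidence that the true slope on residual sugar is below -0.157 points per unit.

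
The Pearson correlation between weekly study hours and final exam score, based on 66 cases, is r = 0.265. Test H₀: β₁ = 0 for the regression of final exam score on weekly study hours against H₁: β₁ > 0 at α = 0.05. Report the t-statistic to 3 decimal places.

t = r·√(n − 2)/√(1 − r²) = 0.265·√64/√0.929775 = 2.199.
df = n − 2 = 64.
One-sided p ≈ 0.0158, which is < 0.05, so reject H₀.
There is evidence of a linear association between weekly study hours and final exam score.

t = 2.199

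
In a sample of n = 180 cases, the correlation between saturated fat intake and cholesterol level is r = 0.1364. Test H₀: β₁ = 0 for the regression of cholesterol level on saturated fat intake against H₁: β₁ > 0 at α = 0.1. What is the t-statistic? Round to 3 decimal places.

t = r·√(n − 2)/√(1 − r²) = 0.1364·√178/√0.981395 = 1.837.
df = n − 2 = 178.
One-sided p ≈ 0.0339, which is < 0.1, so reject H₀.
There is evidence of a linear association between saturated fat intake and cholesterol level.

t = 1.837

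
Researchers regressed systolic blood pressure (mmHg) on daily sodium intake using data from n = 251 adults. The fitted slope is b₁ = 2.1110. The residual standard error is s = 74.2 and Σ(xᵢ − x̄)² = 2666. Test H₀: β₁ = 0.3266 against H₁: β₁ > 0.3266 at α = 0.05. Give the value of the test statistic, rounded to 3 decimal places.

SE(b₁) = s/√Sₓₓ = 74.2/√2666 = 1.43706.
t = (2.1110 − 0.3266) / 1.43706 = 1.242.
df = n − 2 = 249.
One-sided p ≈ 0.1078, which is ≥ 0.05, so fail to reject H₀.
The data do not give significant evidence that the true slope on daily sodium intake exceeds 0.3266 mmHg per unit.

t = 1.242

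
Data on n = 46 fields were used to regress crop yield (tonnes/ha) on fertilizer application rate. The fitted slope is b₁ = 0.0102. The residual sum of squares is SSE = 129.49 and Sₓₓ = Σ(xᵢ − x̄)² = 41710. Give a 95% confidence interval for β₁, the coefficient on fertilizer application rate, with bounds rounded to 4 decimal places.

MSE = SSE/(n − 2) = 129.49/44 = 2.94295.
SE(b₁) = √(MSE/Sₓₓ) = √(2.94295/41710) = 0.00839985.
df = n − 2 = 44.
t* = t_{0.025, 44} = 2.015368.
Margin = t* × SE = 2.015368 × 0.00839985 = 0.016929.
CI: 0.0102 ± 0.016929 → (-0.0067, 0.0271).
With 95% confidence, each one-unit increase in fertilizer application rate is associated with a change of between -0.0067 and 0.0271 tonnes/ha in crop yield.

(-0.0067, 0.0271)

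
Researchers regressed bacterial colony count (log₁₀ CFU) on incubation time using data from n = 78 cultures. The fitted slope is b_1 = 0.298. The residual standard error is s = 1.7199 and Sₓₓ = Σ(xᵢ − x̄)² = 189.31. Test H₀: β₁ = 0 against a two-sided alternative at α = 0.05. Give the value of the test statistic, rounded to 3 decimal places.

t = 2.384

SE(b_1) = s/√Sₓₓ = 1.7199/√189.31 = 0.125002.
t = 0.298 / 0.125002 = 2.384.
df = n − 2 = 76.
Two-sided p ≈ 0.0196, which is < 0.05, so reject H₀.
There is evidence that incubation time is associated with bacterial colony count.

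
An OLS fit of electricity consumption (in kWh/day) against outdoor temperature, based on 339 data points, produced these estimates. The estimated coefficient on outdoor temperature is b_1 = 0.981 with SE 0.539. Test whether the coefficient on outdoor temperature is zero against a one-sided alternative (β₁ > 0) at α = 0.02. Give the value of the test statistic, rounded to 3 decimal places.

H₀: β₁ = 0 vs H₁: β₁ > 0.
t = (b_1 − β₁⁰)/SE = 0.981 / 0.539 = 1.820.
df = n − 2 = 339 − 2 = 337.
One-sided p ≈ 0.0348, which is ≥ 0.02, so fail to reject H₀.
The data do not give significant evidence that the true slope on outdoor temperature is positive.

t = 1.820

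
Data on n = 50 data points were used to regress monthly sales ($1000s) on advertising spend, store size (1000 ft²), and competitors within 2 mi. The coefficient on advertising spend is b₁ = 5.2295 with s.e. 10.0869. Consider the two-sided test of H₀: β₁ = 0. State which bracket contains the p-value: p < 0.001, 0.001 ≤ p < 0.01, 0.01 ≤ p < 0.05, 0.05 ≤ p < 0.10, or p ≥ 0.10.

t = 5.2295 / 10.0869 = 0.518.
df = n − k − 1 = 50 − 3 − 1 = 46.
Two-sided p = 2·P(T_{46} > |t|) ≈ 0.6066.
So p ≥ 0.10.

p ≥ 0.10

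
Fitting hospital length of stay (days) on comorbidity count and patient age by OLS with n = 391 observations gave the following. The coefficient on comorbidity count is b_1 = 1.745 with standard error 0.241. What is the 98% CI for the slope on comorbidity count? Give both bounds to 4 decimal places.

df = n − k − 1 = 391 − 2 − 1 = 388.
t* = t_{0.01, 388} = 2.335997.
Margin = t* × SE = 2.335997 × 0.241 = 0.562975.
CI: 1.745 ± 0.562975 → (1.1820, 2.3080).
With 98% confidence, each one-unit increase in comorbidity count is associated with a change of between 1.1820 and 2.3080 days in hospital length of stay, holding the other predictors fixed.

(1.1820, 2.3080)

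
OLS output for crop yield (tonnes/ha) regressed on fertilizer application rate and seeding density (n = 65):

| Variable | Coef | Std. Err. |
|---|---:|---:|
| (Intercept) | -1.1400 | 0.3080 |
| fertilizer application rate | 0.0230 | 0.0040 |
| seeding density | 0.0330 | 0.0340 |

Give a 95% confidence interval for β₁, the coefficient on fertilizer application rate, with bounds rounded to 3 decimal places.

(0.015, 0.031)

Read off: b = 0.0230, SE = 0.0040 for fertilizer application rate.
df = n − k − 1 = 65 − 2 − 1 = 62.
t* = t_{0.025, 62} = 1.998972.
Margin = t* × SE = 1.998972 × 0.0040 = 0.00800.
CI: 0.0230 ± 0.00800 → (0.015, 0.031).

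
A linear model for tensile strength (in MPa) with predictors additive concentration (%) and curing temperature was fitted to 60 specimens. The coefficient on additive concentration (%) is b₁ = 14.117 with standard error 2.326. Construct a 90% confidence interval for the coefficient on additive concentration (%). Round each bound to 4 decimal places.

df = n − k − 1 = 60 − 2 − 1 = 57.
t* = t_{0.05, 57} = 1.672029.
Margin = t* × SE = 1.672029 × 2.326 = 3.889139.
CI: 14.117 ± 3.889139 → (10.2279, 18.0061).
With 90% confidence, each one-unit increase in additive concentration (%) is associated with a change of between 10.2279 and 18.0061 MPa in tensile strength, holding the other predictors fixed.

(10.2279, 18.0061)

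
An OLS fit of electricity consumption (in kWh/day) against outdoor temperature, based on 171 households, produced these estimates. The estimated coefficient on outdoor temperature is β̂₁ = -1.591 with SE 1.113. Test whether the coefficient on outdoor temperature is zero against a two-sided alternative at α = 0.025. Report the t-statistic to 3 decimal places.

t = -1.429

H₀: β₁ = 0 vs H₁: β₁ ≠ 0.
t = (β̂₁ − β₁⁰)/SE = -1.591 / 1.113 = -1.429.
df = n − 2 = 171 − 2 = 169.
Two-sided p ≈ 0.1547, which is ≥ 0.025, so fail to reject H₀.
The data do not give significant evidence of an association between outdoor temperature and electricity consumption.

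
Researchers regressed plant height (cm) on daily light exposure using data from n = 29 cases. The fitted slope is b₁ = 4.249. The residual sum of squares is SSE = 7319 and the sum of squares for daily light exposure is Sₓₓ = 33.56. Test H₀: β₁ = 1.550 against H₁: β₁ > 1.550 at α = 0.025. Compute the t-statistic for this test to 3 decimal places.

MSE = SSE/(n − 2) = 7319/27 = 271.074.
SE(b₁) = √(MSE/Sₓₓ) = √(271.074/33.56) = 2.84206.
t = (4.249 − 1.550) / 2.84206 = 0.950.
df = n − 2 = 27.
One-sided p ≈ 0.1754, which is ≥ 0.025, so fail to reject H₀.
The data do not give significant evidence that the true slope on daily light exposure exceeds 1.550 cm per unit.

t = 0.950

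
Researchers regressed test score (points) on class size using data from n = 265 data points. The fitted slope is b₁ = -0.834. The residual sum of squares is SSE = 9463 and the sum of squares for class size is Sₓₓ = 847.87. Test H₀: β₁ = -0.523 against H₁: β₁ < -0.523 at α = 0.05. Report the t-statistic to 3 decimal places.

t = -1.510

MSE = SSE/(n − 2) = 9463/263 = 35.981.
SE(b₁) = √(MSE/Sₓₓ) = √(35.981/847.87) = 0.206002.
t = (-0.834 − (-0.523)) / 0.206002 = -1.510.
df = n − 2 = 263.
One-sided p ≈ 0.0662, which is ≥ 0.05, so fail to reject H₀.
The data do not give significant evidence that the true slope on class size is below -0.523 points per unit.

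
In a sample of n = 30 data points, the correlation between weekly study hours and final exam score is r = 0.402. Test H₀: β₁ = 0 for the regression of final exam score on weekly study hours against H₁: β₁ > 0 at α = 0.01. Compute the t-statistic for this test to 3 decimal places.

t = 2.323

t = r·√(n − 2)/√(1 − r²) = 0.402·√28/√0.838396 = 2.323.
df = n − 2 = 28.
One-sided p ≈ 0.0138, which is ≥ 0.01, so fail to reject H₀.
The data do not give significant evidence of a linear association between weekly study hours and final exam score.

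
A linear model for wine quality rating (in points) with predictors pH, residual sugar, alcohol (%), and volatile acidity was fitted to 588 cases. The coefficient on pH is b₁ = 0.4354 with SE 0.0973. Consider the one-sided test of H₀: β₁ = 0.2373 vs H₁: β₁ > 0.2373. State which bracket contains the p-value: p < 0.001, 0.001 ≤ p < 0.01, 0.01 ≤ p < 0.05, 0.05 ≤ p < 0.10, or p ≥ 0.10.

0.01 ≤ p < 0.05

t = (0.4354 − 0.2373) / 0.0973 = 2.036.
df = n − k − 1 = 588 − 4 − 1 = 583.
One-sided p = P(T_{583} > t) ≈ 0.0211.
So 0.01 ≤ p < 0.05.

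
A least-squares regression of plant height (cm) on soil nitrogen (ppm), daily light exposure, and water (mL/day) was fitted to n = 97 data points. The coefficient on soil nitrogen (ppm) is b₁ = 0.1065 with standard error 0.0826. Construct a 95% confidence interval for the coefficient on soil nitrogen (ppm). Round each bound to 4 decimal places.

df = n − k − 1 = 97 − 3 − 1 = 93.
t* = t_{0.025, 93} = 1.985802.
Margin = t* × SE = 1.985802 × 0.0826 = 0.164027.
CI: 0.1065 ± 0.164027 → (-0.0575, 0.2705).
With 95% confidence, each one-unit increase in soil nitrogen (ppm) is associated with a change of between -0.0575 and 0.2705 cm in plant height, holding the other predictors fixed.

(-0.0575, 0.2705)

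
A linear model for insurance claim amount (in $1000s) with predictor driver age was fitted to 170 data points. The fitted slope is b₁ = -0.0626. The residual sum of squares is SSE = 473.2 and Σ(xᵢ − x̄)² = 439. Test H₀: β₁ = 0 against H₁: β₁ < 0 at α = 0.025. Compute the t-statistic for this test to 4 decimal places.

MSE = SSE/(n − 2) = 473.2/168 = 2.81667.
SE(b₁) = √(MSE/Sₓₓ) = √(2.81667/439) = 0.0801005.
t = -0.0626 / 0.0801005 = -0.7815.
df = n − 2 = 168.
One-sided p ≈ 0.2178, which is ≥ 0.025, so fail to reject H₀.
The data do not give significant evidence that the true slope on driver age is negative.

t = -0.7815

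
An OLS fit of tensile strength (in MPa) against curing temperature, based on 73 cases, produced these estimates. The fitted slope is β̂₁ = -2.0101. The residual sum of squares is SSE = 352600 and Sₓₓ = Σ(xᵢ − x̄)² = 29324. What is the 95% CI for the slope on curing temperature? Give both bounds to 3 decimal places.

MSE = SSE/(n − 2) = 352600/71 = 4966.2.
SE(β̂₁) = √(MSE/Sₓₓ) = √(4966.2/29324) = 0.411529.
df = n − 2 = 71.
t* = t_{0.025, 71} = 1.993943.
Margin = t* × SE = 1.993943 × 0.411529 = 0.82057.
CI: -2.0101 ± 0.82057 → (-2.831, -1.190).
With 95% confidence, each one-unit increase in curing temperature is associated with a change of between -2.831 and -1.190 MPa in tensile strength.

(-2.831, -1.190)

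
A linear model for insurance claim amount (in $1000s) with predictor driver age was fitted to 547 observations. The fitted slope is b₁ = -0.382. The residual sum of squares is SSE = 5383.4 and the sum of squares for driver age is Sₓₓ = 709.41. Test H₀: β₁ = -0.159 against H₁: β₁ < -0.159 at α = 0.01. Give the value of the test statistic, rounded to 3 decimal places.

t = -1.890

MSE = SSE/(n − 2) = 5383.4/545 = 9.8778.
SE(b₁) = √(MSE/Sₓₓ) = √(9.8778/709.41) = 0.118.
t = (-0.382 − (-0.159)) / 0.118 = -1.890.
df = n − 2 = 545.
One-sided p ≈ 0.0297, which is ≥ 0.01, so fail to reject H₀.
The data do not give significant evidence that the true slope on driver age is below -0.159 $1000s per unit.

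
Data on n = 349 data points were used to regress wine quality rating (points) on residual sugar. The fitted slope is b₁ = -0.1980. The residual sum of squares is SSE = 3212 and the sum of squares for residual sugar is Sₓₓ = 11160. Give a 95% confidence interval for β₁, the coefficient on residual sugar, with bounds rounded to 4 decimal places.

(-0.2546, -0.1414)

MSE = SSE/(n − 2) = 3212/347 = 9.25648.
SE(b₁) = √(MSE/Sₓₓ) = √(9.25648/11160) = 0.0287999.
df = n − 2 = 347.
t* = t_{0.025, 347} = 1.966824.
Margin = t* × SE = 1.966824 × 0.0287999 = 0.056644.
CI: -0.1980 ± 0.056644 → (-0.2546, -0.1414).
With 95% confidence, each one-unit increase in residual sugar is associated with a change of between -0.2546 and -0.1414 points in wine quality rating.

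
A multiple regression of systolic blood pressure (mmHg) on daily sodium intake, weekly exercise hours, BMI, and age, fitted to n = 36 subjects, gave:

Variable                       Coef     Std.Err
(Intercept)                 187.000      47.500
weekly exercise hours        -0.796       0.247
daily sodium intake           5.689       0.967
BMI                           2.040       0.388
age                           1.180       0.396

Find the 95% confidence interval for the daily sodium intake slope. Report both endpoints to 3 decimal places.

Read off: b = 5.689, SE = 0.967 for daily sodium intake.
df = n − k − 1 = 36 − 4 − 1 = 31.
t* = t_{0.025, 31} = 2.039513.
Margin = t* × SE = 2.039513 × 0.967 = 1.97221.
CI: 5.689 ± 1.97221 → (3.717, 7.661).

(3.717, 7.661)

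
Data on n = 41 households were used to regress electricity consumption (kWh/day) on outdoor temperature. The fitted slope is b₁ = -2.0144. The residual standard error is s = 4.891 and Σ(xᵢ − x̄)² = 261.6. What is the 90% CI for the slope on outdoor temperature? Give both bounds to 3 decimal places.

SE(b₁) = s/√Sₓₓ = 4.891/√261.6 = 0.302398.
df = n − 2 = 39.
t* = t_{0.05, 39} = 1.684875.
Margin = t* × SE = 1.684875 × 0.302398 = 0.50950.
CI: -2.0144 ± 0.50950 → (-2.524, -1.505).
With 90% confidence, each one-unit increase in outdoor temperature is associated with a change of between -2.524 and -1.505 kWh/day in electricity consumption.

(-2.524, -1.505)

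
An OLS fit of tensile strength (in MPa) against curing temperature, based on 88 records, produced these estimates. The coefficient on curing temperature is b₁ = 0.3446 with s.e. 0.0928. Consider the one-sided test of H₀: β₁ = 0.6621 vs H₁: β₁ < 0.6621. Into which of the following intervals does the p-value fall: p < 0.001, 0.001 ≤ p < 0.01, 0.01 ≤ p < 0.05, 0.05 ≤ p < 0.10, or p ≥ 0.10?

p < 0.001

t = (0.3446 − 0.6621) / 0.0928 = -3.421.
df = n − 2 = 88 − 2 = 86.
One-sided p = P(T_{86} < t) ≈ 0.0005.
So p < 0.001.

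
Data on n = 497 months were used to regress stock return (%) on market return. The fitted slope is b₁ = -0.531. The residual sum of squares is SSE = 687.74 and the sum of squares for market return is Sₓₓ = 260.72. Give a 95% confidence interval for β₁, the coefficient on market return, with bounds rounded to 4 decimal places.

MSE = SSE/(n − 2) = 687.74/495 = 1.38937.
SE(b₁) = √(MSE/Sₓₓ) = √(1.38937/260.72) = 0.0729999.
df = n − 2 = 495.
t* = t_{0.025, 495} = 1.964768.
Margin = t* × SE = 1.964768 × 0.0729999 = 0.143428.
CI: -0.531 ± 0.143428 → (-0.6744, -0.3876).
With 95% confidence, each one-unit increase in market return is associated with a change of between -0.6744 and -0.3876 % in stock return.

(-0.6744, -0.3876)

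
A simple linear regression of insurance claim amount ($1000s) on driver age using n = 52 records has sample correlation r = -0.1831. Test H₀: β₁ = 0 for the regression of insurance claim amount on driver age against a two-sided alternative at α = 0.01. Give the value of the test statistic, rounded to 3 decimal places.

t = r·√(n − 2)/√(1 − r²) = -0.1831·√50/√0.966474 = -1.317.
df = n − 2 = 50.
Two-sided p ≈ 0.1939, which is ≥ 0.01, so fail to reject H₀.
The data do not give significant evidence of a linear association between driver age and insurance claim amount.

t = -1.317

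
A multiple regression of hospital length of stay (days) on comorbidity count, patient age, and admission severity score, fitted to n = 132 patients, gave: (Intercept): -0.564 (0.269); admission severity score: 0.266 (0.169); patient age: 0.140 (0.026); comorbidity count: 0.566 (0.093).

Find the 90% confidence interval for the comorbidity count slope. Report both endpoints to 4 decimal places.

Read off: b = 0.566, SE = 0.093 for comorbidity count.
df = n − k − 1 = 132 − 3 − 1 = 128.
t* = t_{0.05, 128} = 1.656845.
Margin = t* × SE = 1.656845 × 0.093 = 0.154087.
CI: 0.566 ± 0.154087 → (0.4119, 0.7201).

(0.4119, 0.7201)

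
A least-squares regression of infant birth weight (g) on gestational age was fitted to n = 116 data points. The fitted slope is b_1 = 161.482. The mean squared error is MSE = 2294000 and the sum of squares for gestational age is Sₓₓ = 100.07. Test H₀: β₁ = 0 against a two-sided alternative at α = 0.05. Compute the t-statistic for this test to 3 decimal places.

t = 1.067

SE(b_1) = √(MSE/Sₓₓ) = √(2.294e+06/100.07) = 151.407.
t = 161.482 / 151.407 = 1.067.
df = n − 2 = 114.
Two-sided p ≈ 0.2884, which is ≥ 0.05, so fail to reject H₀.
The data do not give significant evidence of an association between gestational age and infant birth weight.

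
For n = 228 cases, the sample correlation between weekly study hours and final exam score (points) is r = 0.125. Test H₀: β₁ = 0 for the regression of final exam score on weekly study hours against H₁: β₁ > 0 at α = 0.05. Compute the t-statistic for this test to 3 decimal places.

t = 1.894

t = r·√(n − 2)/√(1 − r²) = 0.125·√226/√0.984375 = 1.894.
df = n − 2 = 226.
One-sided p ≈ 0.0297, which is < 0.05, so reject H₀.
There is evidence of a linear association between weekly study hours and final exam score.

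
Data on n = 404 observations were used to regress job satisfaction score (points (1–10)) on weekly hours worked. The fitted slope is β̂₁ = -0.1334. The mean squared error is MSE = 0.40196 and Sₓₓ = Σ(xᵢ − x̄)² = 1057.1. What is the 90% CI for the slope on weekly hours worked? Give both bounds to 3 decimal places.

SE(β̂₁) = √(MSE/Sₓₓ) = √(0.40196/1057.1) = 0.0194999.
df = n − 2 = 402.
t* = t_{0.05, 402} = 1.648653.
Margin = t* × SE = 1.648653 × 0.0194999 = 0.03215.
CI: -0.1334 ± 0.03215 → (-0.166, -0.101).
With 90% confidence, each one-unit increase in weekly hours worked is associated with a change of between -0.166 and -0.101 points (1–10) in job satisfaction score.

(-0.166, -0.101)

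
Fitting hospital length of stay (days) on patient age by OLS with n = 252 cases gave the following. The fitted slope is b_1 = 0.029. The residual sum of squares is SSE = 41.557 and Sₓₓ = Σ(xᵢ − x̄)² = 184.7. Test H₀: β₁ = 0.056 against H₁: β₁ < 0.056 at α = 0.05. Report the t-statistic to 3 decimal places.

MSE = SSE/(n − 2) = 41.557/250 = 0.166228.
SE(b_1) = √(MSE/Sₓₓ) = √(0.166228/184.7) = 0.0299998.
t = (0.029 − 0.056) / 0.0299998 = -0.900.
df = n − 2 = 250.
One-sided p ≈ 0.1845, which is ≥ 0.05, so fail to reject H₀.
The data do not give significant evidence that the true slope on patient age is below 0.056 days per unit.

t = -0.900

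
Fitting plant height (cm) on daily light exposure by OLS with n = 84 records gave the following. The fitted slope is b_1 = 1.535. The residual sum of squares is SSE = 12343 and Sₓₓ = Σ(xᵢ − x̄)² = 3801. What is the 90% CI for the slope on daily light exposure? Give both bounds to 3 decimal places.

(1.204, 1.866)

MSE = SSE/(n − 2) = 12343/82 = 150.524.
SE(b_1) = √(MSE/Sₓₓ) = √(150.524/3801) = 0.199001.
df = n − 2 = 82.
t* = t_{0.05, 82} = 1.663649.
Margin = t* × SE = 1.663649 × 0.199001 = 0.33107.
CI: 1.535 ± 0.33107 → (1.204, 1.866).
With 90% confidence, each one-unit increase in daily light exposure is associated with a change of between 1.204 and 1.866 cm in plant height.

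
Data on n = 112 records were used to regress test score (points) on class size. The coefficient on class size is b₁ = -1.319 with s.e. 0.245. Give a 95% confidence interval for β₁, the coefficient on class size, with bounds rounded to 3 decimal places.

(-1.805, -0.833)

df = n − 2 = 112 − 2 = 110.
t* = t_{0.025, 110} = 1.981765.
Margin = t* × SE = 1.981765 × 0.245 = 0.48553.
CI: -1.319 ± 0.48553 → (-1.805, -0.833).
With 95% confidence, each one-unit increase in class size is associated with a change of between -1.805 and -0.833 points in test score.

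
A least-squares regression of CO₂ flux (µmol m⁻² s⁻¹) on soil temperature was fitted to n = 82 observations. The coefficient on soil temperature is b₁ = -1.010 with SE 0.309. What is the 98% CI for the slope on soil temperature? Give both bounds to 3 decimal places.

(-1.744, -0.276)

df = n − 2 = 82 − 2 = 80.
t* = t_{0.01, 80} = 2.373868.
Margin = t* × SE = 2.373868 × 0.309 = 0.73353.
CI: -1.010 ± 0.73353 → (-1.744, -0.276).
With 98% confidence, each one-unit increase in soil temperature is associated with a change of between -1.744 and -0.276 µmol m⁻² s⁻¹ in CO₂ flux.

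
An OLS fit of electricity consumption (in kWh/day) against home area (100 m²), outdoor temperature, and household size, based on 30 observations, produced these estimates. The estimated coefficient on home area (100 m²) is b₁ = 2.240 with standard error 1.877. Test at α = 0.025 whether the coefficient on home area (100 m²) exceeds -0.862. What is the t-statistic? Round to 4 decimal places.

t = 1.6526

H₀: β₁ = -0.862 vs H₁: β₁ > -0.862.
t = (b₁ − β₁⁰)/SE = (2.240 − (-0.862)) / 1.877 = 1.6526.
df = n − k − 1 = 30 − 3 − 1 = 26.
One-sided p ≈ 0.0552, which is ≥ 0.025, so fail to reject H₀.
The data do not give significant evidence that the true slope on home area (100 m²) exceeds -0.862 kWh/day per unit, holding the other predictors fixed.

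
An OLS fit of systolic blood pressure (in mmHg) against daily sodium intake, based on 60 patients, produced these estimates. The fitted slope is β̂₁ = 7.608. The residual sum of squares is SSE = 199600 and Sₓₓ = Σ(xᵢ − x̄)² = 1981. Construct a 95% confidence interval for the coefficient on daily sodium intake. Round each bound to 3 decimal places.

(4.970, 10.246)

MSE = SSE/(n − 2) = 199600/58 = 3441.38.
SE(β̂₁) = √(MSE/Sₓₓ) = √(3441.38/1981) = 1.31803.
df = n − 2 = 58.
t* = t_{0.025, 58} = 2.001717.
Margin = t* × SE = 2.001717 × 1.31803 = 2.63832.
CI: 7.608 ± 2.63832 → (4.970, 10.246).
With 95% confidence, each one-unit increase in daily sodium intake is associated with a change of between 4.970 and 10.246 mmHg in systolic blood pressure.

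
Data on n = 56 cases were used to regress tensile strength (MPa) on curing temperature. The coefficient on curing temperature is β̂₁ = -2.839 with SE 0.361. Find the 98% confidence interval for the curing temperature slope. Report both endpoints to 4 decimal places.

(-3.7045, -1.9735)

df = n − 2 = 56 − 2 = 54.
t* = t_{0.01, 54} = 2.39741.
Margin = t* × SE = 2.39741 × 0.361 = 0.865465.
CI: -2.839 ± 0.865465 → (-3.7045, -1.9735).
With 98% confidence, each one-unit increase in curing temperature is associated with a change of between -3.7045 and -1.9735 MPa in tensile strength.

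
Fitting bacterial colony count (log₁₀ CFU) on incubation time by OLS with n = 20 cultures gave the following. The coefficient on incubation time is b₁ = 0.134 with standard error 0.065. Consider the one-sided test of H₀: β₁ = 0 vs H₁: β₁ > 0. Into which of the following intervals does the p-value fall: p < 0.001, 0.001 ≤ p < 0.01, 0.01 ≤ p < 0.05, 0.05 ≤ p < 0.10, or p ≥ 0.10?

0.01 ≤ p < 0.05

t = 0.134 / 0.065 = 2.062.
df = n − 2 = 20 − 2 = 18.
One-sided p = P(T_{18} > t) ≈ 0.0270.
So 0.01 ≤ p < 0.05.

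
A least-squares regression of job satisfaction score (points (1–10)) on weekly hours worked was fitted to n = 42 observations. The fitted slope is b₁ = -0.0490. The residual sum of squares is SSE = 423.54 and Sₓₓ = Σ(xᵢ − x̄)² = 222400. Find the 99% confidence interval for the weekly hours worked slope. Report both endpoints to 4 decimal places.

MSE = SSE/(n − 2) = 423.54/40 = 10.5885.
SE(b₁) = √(MSE/Sₓₓ) = √(10.5885/222400) = 0.00690001.
df = n − 2 = 40.
t* = t_{0.005, 40} = 2.704459.
Margin = t* × SE = 2.704459 × 0.00690001 = 0.018661.
CI: -0.0490 ± 0.018661 → (-0.0677, -0.0303).
With 99% confidence, each one-unit increase in weekly hours worked is associated with a change of between -0.0677 and -0.0303 points (1–10) in job satisfaction score.

(-0.0677, -0.0303)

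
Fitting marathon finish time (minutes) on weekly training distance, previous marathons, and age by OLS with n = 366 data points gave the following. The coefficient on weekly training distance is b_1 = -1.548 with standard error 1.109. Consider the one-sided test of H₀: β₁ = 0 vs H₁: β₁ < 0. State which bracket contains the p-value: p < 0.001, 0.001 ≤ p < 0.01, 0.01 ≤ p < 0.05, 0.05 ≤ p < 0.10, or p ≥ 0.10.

t = -1.548 / 1.109 = -1.396.
df = n − k − 1 = 366 − 3 − 1 = 362.
One-sided p = P(T_{362} < t) ≈ 0.0818.
So 0.05 ≤ p < 0.10.

0.05 ≤ p < 0.10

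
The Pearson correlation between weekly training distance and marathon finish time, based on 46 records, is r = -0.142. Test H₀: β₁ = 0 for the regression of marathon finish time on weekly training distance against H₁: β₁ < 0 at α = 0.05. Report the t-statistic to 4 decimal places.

t = r·√(n − 2)/√(1 − r²) = -0.142·√44/√0.979836 = -0.9516.
df = n − 2 = 44.
One-sided p ≈ 0.1733, which is ≥ 0.05, so fail to reject H₀.
The data do not give significant evidence of a linear association between weekly training distance and marathon finish time.

t = -0.9516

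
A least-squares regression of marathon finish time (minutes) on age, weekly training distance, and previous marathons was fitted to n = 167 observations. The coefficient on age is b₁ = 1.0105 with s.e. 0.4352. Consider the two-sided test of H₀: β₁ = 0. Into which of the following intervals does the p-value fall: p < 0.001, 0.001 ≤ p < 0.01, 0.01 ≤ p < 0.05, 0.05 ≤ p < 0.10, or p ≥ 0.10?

0.01 ≤ p < 0.05

t = 1.0105 / 0.4352 = 2.322.
df = n − k − 1 = 167 − 3 − 1 = 163.
Two-sided p = 2·P(T_{163} > |t|) ≈ 0.0215.
So 0.01 ≤ p < 0.05.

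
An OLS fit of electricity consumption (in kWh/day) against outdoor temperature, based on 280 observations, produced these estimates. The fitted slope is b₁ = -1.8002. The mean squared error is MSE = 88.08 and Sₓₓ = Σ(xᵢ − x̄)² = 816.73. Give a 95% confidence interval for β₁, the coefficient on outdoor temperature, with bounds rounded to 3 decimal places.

(-2.447, -1.154)

SE(b₁) = √(MSE/Sₓₓ) = √(88.08/816.73) = 0.328397.
df = n − 2 = 278.
t* = t_{0.025, 278} = 1.968534.
Margin = t* × SE = 1.968534 × 0.328397 = 0.64646.
CI: -1.8002 ± 0.64646 → (-2.447, -1.154).
With 95% confidence, each one-unit increase in outdoor temperature is associated with a change of between -2.447 and -1.154 kWh/day in electricity consumption.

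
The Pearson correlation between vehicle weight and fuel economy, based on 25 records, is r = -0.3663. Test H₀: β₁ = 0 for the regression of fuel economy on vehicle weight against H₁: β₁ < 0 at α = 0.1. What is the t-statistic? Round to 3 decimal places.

t = r·√(n − 2)/√(1 − r²) = -0.3663·√23/√0.865824 = -1.888.
df = n − 2 = 23.
One-sided p ≈ 0.0359, which is < 0.1, so reject H₀.
There is evidence of a linear association between vehicle weight and fuel economy.

t = -1.888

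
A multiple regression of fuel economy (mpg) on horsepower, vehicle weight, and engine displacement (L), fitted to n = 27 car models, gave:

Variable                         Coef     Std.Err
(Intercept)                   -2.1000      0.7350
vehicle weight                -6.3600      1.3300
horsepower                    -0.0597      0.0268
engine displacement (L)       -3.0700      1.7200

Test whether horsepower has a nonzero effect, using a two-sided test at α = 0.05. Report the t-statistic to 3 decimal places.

t = -2.228

Read off: b = -0.0597, SE = 0.0268 for horsepower.
H₀: β₁ = 0 vs H₁: β₁ ≠ 0.
t = -0.0597 / 0.0268 = -2.228.
df = n − k − 1 = 27 − 3 − 1 = 23.
Two-sided p ≈ 0.0360, which is < 0.05, so reject H₀.
There is evidence that horsepower is associated with fuel economy, holding the other predictors fixed.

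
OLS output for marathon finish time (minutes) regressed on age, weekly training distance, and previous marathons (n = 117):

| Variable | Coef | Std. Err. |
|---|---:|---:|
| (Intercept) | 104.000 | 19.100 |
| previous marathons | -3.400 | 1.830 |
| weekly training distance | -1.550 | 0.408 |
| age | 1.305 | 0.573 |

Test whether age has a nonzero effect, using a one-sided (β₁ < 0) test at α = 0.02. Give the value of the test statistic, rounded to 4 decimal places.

t = 2.2775

Read off: b = 1.305, SE = 0.573 for age.
H₀: β₁ = 0 vs H₁: β₁ < 0.
t = 1.305 / 0.573 = 2.2775.
df = n − k − 1 = 117 − 3 − 1 = 113.
One-sided p ≈ 0.9877, which is ≥ 0.02, so fail to reject H₀.
The data do not give significant evidence that the true slope on age is negative, holding the other predictors fixed.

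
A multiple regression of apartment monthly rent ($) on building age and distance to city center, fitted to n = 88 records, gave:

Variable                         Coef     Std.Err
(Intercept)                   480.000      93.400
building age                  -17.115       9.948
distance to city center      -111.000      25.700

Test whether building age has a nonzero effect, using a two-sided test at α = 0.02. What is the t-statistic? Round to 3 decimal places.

Read off: b = -17.115, SE = 9.948 for building age.
H₀: β₁ = 0 vs H₁: β₁ ≠ 0.
t = -17.115 / 9.948 = -1.720.
df = n − k − 1 = 88 − 2 − 1 = 85.
Two-sided p ≈ 0.0890, which is ≥ 0.02, so fail to reject H₀.
The data do not give significant evidence of an association between building age and apartment monthly rent, after adjusting for the other predictors.

t = -1.720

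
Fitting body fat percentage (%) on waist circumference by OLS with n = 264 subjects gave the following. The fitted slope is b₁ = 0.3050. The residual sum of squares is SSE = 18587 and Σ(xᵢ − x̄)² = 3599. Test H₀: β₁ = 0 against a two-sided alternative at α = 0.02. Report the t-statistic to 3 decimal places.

MSE = SSE/(n − 2) = 18587/262 = 70.9427.
SE(b₁) = √(MSE/Sₓₓ) = √(70.9427/3599) = 0.140399.
t = 0.3050 / 0.140399 = 2.172.
df = n − 2 = 262.
Two-sided p ≈ 0.0307, which is ≥ 0.02, so fail to reject H₀.
The data do not give significant evidence of an association between waist circumference and body fat percentage.

t = 2.172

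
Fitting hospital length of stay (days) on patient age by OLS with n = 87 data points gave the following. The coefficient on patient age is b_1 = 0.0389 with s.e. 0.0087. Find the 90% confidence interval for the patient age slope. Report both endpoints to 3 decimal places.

df = n − 2 = 87 − 2 = 85.
t* = t_{0.05, 85} = 1.662978.
Margin = t* × SE = 1.662978 × 0.0087 = 0.01447.
CI: 0.0389 ± 0.01447 → (0.024, 0.053).
With 90% confidence, each one-unit increase in patient age is associated with a change of between 0.024 and 0.053 days in hospital length of stay.

(0.024, 0.053)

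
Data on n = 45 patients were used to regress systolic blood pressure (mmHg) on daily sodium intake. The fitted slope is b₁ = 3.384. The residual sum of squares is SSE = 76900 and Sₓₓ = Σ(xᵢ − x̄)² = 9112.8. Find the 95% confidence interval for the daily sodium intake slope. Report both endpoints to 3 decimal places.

(2.491, 4.277)

MSE = SSE/(n − 2) = 76900/43 = 1788.37.
SE(b₁) = √(MSE/Sₓₓ) = √(1788.37/9112.8) = 0.442999.
df = n − 2 = 43.
t* = t_{0.025, 43} = 2.016692.
Margin = t* × SE = 2.016692 × 0.442999 = 0.89339.
CI: 3.384 ± 0.89339 → (2.491, 4.277).
With 95% confidence, each one-unit increase in daily sodium intake is associated with a change of between 2.491 and 4.277 mmHg in systolic blood pressure.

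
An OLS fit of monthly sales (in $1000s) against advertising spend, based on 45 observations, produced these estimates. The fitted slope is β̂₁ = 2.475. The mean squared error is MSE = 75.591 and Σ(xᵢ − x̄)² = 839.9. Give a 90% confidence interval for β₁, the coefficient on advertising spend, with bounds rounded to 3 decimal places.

(1.971, 2.979)

SE(β̂₁) = √(MSE/Sₓₓ) = √(75.591/839.9) = 0.3.
df = n − 2 = 43.
t* = t_{0.05, 43} = 1.681071.
Margin = t* × SE = 1.681071 × 0.3 = 0.50432.
CI: 2.475 ± 0.50432 → (1.971, 2.979).
With 90% confidence, each one-unit increase in advertising spend is associated with a change of between 1.971 and 2.979 $1000s in monthly sales.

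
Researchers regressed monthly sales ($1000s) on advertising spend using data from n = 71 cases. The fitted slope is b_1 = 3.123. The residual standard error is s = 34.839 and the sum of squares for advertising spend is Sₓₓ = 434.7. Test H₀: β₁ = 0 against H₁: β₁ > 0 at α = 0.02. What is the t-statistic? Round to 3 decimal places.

t = 1.869

SE(b_1) = s/√Sₓₓ = 34.839/√434.7 = 1.67098.
t = 3.123 / 1.67098 = 1.869.
df = n − 2 = 69.
One-sided p ≈ 0.0329, which is ≥ 0.02, so fail to reject H₀.
The data do not give significant evidence that the true slope on advertising spend is positive.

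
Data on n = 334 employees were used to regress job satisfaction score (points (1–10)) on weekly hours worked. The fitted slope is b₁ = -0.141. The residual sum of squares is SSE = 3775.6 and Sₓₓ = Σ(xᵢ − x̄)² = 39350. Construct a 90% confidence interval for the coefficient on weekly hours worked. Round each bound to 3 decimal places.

MSE = SSE/(n − 2) = 3775.6/332 = 11.3723.
SE(b₁) = √(MSE/Sₓₓ) = √(11.3723/39350) = 0.0170001.
df = n − 2 = 332.
t* = t_{0.05, 332} = 1.649456.
Margin = t* × SE = 1.649456 × 0.0170001 = 0.02804.
CI: -0.141 ± 0.02804 → (-0.169, -0.113).
With 90% confidence, each one-unit increase in weekly hours worked is associated with a change of between -0.169 and -0.113 points (1–10) in job satisfaction score.

(-0.169, -0.113)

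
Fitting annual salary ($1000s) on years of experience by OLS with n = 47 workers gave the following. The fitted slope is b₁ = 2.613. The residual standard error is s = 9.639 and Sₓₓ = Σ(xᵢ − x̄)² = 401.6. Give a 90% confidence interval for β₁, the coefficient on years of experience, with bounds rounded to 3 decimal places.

SE(b₁) = s/√Sₓₓ = 9.639/√401.6 = 0.480989.
df = n − 2 = 45.
t* = t_{0.05, 45} = 1.679427.
Margin = t* × SE = 1.679427 × 0.480989 = 0.80779.
CI: 2.613 ± 0.80779 → (1.805, 3.421).
With 90% confidence, each one-unit increase in years of experience is associated with a change of between 1.805 and 3.421 $1000s in annual salary.

(1.805, 3.421)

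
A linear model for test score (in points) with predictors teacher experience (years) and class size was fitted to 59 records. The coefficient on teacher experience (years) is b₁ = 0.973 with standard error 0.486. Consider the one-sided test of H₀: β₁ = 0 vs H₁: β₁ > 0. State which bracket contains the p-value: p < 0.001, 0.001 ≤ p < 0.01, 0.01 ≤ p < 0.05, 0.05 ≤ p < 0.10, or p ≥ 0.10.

t = 0.973 / 0.486 = 2.002.
df = n − k − 1 = 59 − 2 − 1 = 56.
One-sided p = P(T_{56} > t) ≈ 0.0251.
So 0.01 ≤ p < 0.05.

0.01 ≤ p < 0.05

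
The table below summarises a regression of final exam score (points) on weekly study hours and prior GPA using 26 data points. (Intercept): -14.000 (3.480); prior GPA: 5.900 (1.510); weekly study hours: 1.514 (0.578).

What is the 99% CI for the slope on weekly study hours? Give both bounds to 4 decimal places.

Read off: b = 1.514, SE = 0.578 for weekly study hours.
df = n − k − 1 = 26 − 2 − 1 = 23.
t* = t_{0.005, 23} = 2.807336.
Margin = t* × SE = 2.807336 × 0.578 = 1.622640.
CI: 1.514 ± 1.622640 → (-0.1086, 3.1366).

(-0.1086, 3.1366)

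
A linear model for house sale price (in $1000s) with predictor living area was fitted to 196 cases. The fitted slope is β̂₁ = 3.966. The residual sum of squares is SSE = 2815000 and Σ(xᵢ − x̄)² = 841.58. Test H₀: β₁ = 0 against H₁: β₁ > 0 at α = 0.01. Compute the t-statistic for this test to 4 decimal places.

MSE = SSE/(n − 2) = 2815000/194 = 14510.3.
SE(β̂₁) = √(MSE/Sₓₓ) = √(14510.3/841.58) = 4.15232.
t = 3.966 / 4.15232 = 0.9551.
df = n − 2 = 194.
One-sided p ≈ 0.1704, which is ≥ 0.01, so fail to reject H₀.
The data do not give significant evidence that the true slope on living area is positive.

t = 0.9551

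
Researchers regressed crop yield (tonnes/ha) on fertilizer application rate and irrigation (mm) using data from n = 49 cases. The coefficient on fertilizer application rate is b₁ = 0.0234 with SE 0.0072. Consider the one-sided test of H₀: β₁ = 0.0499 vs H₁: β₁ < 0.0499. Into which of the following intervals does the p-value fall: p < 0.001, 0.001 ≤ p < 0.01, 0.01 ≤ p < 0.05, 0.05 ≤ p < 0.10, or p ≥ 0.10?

t = (0.0234 − 0.0499) / 0.0072 = -3.681.
df = n − k − 1 = 49 − 2 − 1 = 46.
One-sided p = P(T_{46} < t) ≈ 0.0003.
So p < 0.001.

p < 0.001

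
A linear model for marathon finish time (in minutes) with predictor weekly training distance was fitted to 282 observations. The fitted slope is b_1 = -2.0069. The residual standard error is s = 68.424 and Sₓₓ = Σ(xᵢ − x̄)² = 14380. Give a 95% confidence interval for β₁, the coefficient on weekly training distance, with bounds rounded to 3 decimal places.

SE(b_1) = s/√Sₓₓ = 68.424/√14380 = 0.570596.
df = n − 2 = 280.
t* = t_{0.025, 280} = 1.968472.
Margin = t* × SE = 1.968472 × 0.570596 = 1.12320.
CI: -2.0069 ± 1.12320 → (-3.130, -0.884).
With 95% confidence, each one-unit increase in weekly training distance is associated with a change of between -3.130 and -0.884 minutes in marathon finish time.

(-3.130, -0.884)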